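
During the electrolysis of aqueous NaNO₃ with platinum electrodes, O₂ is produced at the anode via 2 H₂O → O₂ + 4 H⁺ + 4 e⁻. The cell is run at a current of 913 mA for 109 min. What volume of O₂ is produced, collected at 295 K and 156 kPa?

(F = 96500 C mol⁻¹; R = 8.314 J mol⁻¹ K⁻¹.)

0.243 L

Q = I·t = 0.9130 A × 6540.0 s = 5971 C.
n(e⁻) = Q/F = 5971 / 96500 = 0.06188 mol.
4 electrons are transferred per O₂ molecule, so n(O₂) = 0.06188 / 4 = 0.01547 mol.
V = nRT/P = (0.01547 × 8.314 × 295) / (156 × 10³ Pa) = 2.43 × 10⁻⁴ m³ = 0.243 L.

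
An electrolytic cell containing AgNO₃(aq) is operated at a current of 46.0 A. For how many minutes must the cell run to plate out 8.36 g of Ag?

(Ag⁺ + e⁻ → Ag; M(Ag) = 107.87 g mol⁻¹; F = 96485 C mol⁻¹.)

2.71 min

n(Ag) = m/M = 8.36 / 107.87 = 0.07750 mol.
Each Ag atom requires 1 electron, so n(e⁻) = 1 × 0.07750 = 0.07750 mol.
Q = n(e⁻)·F = 0.07750 × 96485 = 7478 C.
t = Q/I = 7478 / 46.00 A = 162.6 s = 2.71 min.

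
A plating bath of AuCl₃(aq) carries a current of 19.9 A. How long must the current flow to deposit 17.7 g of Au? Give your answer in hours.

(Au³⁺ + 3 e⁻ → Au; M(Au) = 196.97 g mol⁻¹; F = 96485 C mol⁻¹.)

0.363 h

n(Au) = m/M = 17.7 / 196.97 = 0.08986 mol.
Each Au atom requires 3 electrons, so n(e⁻) = 3 × 0.08986 = 0.2696 mol.
Q = n(e⁻)·F = 0.2696 × 96485 = 26010 C.
t = Q/I = 26010 / 19.90 A = 1307 s = 0.363 h.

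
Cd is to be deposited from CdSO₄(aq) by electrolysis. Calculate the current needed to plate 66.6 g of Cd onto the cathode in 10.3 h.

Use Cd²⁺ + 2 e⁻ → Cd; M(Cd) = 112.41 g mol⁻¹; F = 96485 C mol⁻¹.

3.08 A

n(Cd) = 66.6 / 112.41 = 0.5925 mol.
n(e⁻) = 2 × 0.5925 = 1.185 mol.
Q = n(e⁻)·F = 1.185 × 96485 = 114300 C.
I = Q/t = 114300 / 37080 s = 3.08 A.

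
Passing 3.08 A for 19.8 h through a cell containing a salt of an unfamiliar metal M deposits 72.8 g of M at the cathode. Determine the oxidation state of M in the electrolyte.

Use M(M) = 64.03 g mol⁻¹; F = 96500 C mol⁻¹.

+2

Q = I·t = 3.080 A × 71280 s = 219500 C, so n(e⁻) = 219500/96500 = 2.275 mol.
n(M) deposited = 72.8 / 64.03 = 1.137 mol.
Electrons per atom = n(e⁻)/n(M) = 2.275 / 1.137 = 2.00 ≈ 2, so the ion is M²⁺.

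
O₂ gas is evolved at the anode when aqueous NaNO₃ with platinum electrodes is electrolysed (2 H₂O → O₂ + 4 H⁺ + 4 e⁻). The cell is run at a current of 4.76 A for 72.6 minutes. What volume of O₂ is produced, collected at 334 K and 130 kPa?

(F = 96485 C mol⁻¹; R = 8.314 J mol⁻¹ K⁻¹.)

1.15 L

Q = I·t = 4.760 A × 4356.0 s = 20730 C.
n(e⁻) = Q/F = 20730 / 96485 = 0.2149 mol.
4 electrons are transferred per O₂ molecule, so n(O₂) = 0.2149 / 4 = 0.05372 mol.
V = nRT/P = (0.05372 × 8.314 × 334) / (130 × 10³ Pa) = 0.00115 m³ = 1.15 L.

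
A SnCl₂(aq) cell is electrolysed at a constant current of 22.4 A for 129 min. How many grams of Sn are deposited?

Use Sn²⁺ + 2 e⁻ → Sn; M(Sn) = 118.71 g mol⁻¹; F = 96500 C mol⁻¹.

107 g

Q = I·t = 22.40 A × 7740.0 s = 173400 C.
n(e⁻) = Q/F = 173400 / 96500 = 1.797 mol.
Sn²⁺ + 2 e⁻ → Sn, so n(Sn) = n(e⁻)/2 = 0.8983 mol.
m = n·M = 0.8983 × 118.71 = 107 g.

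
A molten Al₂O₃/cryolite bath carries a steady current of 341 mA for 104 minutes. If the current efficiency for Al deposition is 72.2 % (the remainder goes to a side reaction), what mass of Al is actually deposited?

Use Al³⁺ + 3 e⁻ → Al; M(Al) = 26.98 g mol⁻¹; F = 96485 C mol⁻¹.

0.143 g

Q = I·t = 0.3410 × 6240.0 = 2128 C.
n(e⁻) = 2128/96485 = 0.02205 mol; theoretically n(Al) = 0.02205/3 = 0.007351 mol, m_theo = 0.1983 g.
At 72.2 % efficiency, m_actual = 0.722 × 0.1983 = 0.143 g.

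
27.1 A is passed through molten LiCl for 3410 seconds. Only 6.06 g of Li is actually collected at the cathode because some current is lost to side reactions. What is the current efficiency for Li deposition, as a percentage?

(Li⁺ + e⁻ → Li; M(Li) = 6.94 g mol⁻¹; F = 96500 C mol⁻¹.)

Q = I·t = 27.10 × 3410.0 = 92410 C; n(e⁻) = 92410/96500 = 0.9576 mol.
Theoretical n(Li) = n(e⁻)/1 = 0.9576 mol, i.e. m_theo = 0.9576 × 6.94 = 6.646 g.
Efficiency = m_actual / m_theo = 6.06 / 6.646 = 91.2 %.

91.2 %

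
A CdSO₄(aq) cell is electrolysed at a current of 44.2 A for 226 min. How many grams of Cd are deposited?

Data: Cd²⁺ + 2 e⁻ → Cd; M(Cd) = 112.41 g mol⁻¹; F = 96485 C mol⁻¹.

Q = I·t = 44.20 A × 13560 s = 599400 C.
n(e⁻) = Q/F = 599400 / 96485 = 6.212 mol.
Cd²⁺ + 2 e⁻ → Cd, so n(Cd) = n(e⁻)/2 = 3.106 mol.
m = n·M = 3.106 × 112.41 = 349 g.

349 g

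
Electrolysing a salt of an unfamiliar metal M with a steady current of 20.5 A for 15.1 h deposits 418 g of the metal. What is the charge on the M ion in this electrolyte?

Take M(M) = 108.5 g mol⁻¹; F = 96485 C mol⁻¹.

Q = I·t = 20.50 A × 54360 s = 1114000 C, so n(e⁻) = 1114000/96485 = 11.55 mol.
n(M) deposited = 418 / 108.5 = 3.853 mol.
Electrons per atom = n(e⁻)/n(M) = 11.55 / 3.853 = 3.00 ≈ 3, so the ion is M³⁺.

+3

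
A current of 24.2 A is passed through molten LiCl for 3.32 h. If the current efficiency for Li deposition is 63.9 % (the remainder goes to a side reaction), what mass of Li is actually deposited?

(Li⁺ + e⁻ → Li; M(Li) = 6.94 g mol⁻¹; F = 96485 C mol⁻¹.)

Q = I·t = 24.20 × 11952 = 289200 C.
n(e⁻) = 289200/96485 = 2.998 mol; theoretically n(Li) = 2.998/1 = 2.998 mol, m_theo = 20.80 g.
At 63.9 % efficiency, m_actual = 0.639 × 20.80 = 13.3 g.

13.3 g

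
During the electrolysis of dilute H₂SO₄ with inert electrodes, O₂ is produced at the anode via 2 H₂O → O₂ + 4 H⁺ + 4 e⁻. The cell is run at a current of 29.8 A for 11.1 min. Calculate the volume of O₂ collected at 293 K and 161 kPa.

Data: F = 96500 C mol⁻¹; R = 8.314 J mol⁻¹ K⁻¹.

0.778 L

Q = I·t = 29.80 A × 666.00 s = 19850 C.
n(e⁻) = Q/F = 19850 / 96500 = 0.2057 mol.
4 electrons are transferred per O₂ molecule, so n(O₂) = 0.2057 / 4 = 0.05142 mol.
V = nRT/P = (0.05142 × 8.314 × 293) / (161 × 10³ Pa) = 7.78 × 10⁻⁴ m³ = 0.778 L.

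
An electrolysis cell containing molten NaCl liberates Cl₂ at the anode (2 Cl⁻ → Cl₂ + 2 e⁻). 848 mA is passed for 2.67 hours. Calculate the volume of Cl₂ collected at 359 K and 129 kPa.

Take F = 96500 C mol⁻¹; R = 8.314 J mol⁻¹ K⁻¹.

0.977 L

Q = I·t = 0.8480 A × 9612.0 s = 8151 C.
n(e⁻) = Q/F = 8151 / 96500 = 0.08447 mol.
2 electrons are transferred per Cl₂ molecule, so n(Cl₂) = 0.08447 / 2 = 0.04223 mol.
V = nRT/P = (0.04223 × 8.314 × 359) / (129 × 10³ Pa) = 9.77 × 10⁻⁴ m³ = 0.977 L.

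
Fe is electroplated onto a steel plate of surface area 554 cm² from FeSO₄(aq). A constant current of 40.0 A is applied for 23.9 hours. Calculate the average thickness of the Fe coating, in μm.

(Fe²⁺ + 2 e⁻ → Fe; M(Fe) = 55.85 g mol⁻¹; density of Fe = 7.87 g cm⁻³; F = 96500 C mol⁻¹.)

2280 μm

Q = I·t = 40.00 × 86040 = 3442000 C; n(e⁻) = 35.66 mol.
n(Fe) = n(e⁻)/2 = 17.83 mol, so m = 17.83 × 55.85 = 995.9 g.
Volume = m/ρ = 995.9 / 7.87 = 126.5 cm³.
Thickness = V/A = 126.5 / 554 = 0.228 cm = 2280 μm.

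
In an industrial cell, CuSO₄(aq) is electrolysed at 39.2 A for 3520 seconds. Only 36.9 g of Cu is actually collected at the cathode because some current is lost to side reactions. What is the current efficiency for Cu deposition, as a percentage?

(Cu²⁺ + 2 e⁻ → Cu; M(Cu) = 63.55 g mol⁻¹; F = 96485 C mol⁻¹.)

81.2 %

Q = I·t = 39.20 × 3520.0 = 138000 C; n(e⁻) = 138000/96485 = 1.430 mol.
Theoretical n(Cu) = n(e⁻)/2 = 0.7151 mol, i.e. m_theo = 0.7151 × 63.55 = 45.44 g.
Efficiency = m_actual / m_theo = 36.9 / 45.44 = 81.2 %.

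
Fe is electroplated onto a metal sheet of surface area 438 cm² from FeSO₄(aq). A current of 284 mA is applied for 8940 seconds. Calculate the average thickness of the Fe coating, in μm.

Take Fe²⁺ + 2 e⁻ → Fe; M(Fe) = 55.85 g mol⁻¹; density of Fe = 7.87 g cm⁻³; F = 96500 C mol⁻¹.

2.13 μm

Q = I·t = 0.2840 × 8940.0 = 2539 C; n(e⁻) = 0.02631 mol.
n(Fe) = n(e⁻)/2 = 0.01316 mol, so m = 0.01316 × 55.85 = 0.7347 g.
Volume = m/ρ = 0.7347 / 7.87 = 0.09336 cm³.
Thickness = V/A = 0.09336 / 438 = 2.13 × 10⁻⁴ cm = 2.13 μm.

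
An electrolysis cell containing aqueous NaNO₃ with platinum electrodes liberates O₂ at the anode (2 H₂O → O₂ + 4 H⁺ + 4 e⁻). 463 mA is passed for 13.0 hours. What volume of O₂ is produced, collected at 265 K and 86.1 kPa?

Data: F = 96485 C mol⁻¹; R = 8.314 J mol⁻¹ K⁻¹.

Q = I·t = 0.4630 A × 46800 s = 21670 C.
n(e⁻) = Q/F = 21670 / 96485 = 0.2246 mol.
4 electrons are transferred per O₂ molecule, so n(O₂) = 0.2246 / 4 = 0.05614 mol.
V = nRT/P = (0.05614 × 8.314 × 265) / (86.1 × 10³ Pa) = 0.00144 m³ = 1.44 L.

1.44 L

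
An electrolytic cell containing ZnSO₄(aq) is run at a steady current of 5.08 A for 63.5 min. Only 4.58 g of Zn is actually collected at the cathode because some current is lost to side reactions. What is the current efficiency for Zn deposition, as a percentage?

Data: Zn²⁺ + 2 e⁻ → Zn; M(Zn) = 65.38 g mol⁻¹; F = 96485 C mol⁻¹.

Q = I·t = 5.080 × 3810.0 = 19350 C; n(e⁻) = 19350/96485 = 0.2006 mol.
Theoretical n(Zn) = n(e⁻)/2 = 0.1003 mol, i.e. m_theo = 0.1003 × 65.38 = 6.558 g.
Efficiency = m_actual / m_theo = 4.58 / 6.558 = 69.8 %.

69.8 %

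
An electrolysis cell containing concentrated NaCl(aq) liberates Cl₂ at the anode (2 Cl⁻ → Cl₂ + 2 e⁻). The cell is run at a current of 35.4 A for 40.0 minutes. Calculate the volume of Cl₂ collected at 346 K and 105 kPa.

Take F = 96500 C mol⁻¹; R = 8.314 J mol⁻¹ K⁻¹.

Q = I·t = 35.40 A × 2400.0 s = 84960 C.
n(e⁻) = Q/F = 84960 / 96500 = 0.8804 mol.
2 electrons are transferred per Cl₂ molecule, so n(Cl₂) = 0.8804 / 2 = 0.4402 mol.
V = nRT/P = (0.4402 × 8.314 × 346) / (105 × 10³ Pa) = 0.0121 m³ = 12.1 L.

12.1 L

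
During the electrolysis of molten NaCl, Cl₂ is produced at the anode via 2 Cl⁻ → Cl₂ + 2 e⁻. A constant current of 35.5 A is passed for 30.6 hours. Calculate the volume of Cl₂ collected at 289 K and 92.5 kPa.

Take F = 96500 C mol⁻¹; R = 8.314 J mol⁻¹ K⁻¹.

Q = I·t = 35.50 A × 110160 s = 3911000 C.
n(e⁻) = Q/F = 3911000 / 96500 = 40.53 mol.
2 electrons are transferred per Cl₂ molecule, so n(Cl₂) = 40.53 / 2 = 20.26 mol.
V = nRT/P = (20.26 × 8.314 × 289) / (92.5 × 10³ Pa) = 0.526 m³ = 526 L.

526 L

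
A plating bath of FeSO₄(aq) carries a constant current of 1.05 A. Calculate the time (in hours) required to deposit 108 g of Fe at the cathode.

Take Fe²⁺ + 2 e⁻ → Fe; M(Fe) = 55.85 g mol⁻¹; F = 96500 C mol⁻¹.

n(Fe) = m/M = 108 / 55.85 = 1.934 mol.
Each Fe atom requires 2 electrons, so n(e⁻) = 2 × 1.934 = 3.868 mol.
Q = n(e⁻)·F = 3.868 × 96500 = 373200 C.
t = Q/I = 373200 / 1.050 A = 355400 s = 98.7 h.

98.7 h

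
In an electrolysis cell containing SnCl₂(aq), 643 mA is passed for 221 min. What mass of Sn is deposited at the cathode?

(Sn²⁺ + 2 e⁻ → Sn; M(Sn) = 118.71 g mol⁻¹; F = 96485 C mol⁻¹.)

5.25 g

Q = I·t = 0.6430 A × 13260 s = 8526 C.
n(e⁻) = Q/F = 8526 / 96485 = 0.08837 mol.
Sn²⁺ + 2 e⁻ → Sn, so n(Sn) = n(e⁻)/2 = 0.04418 mol.
m = n·M = 0.04418 × 118.71 = 5.25 g.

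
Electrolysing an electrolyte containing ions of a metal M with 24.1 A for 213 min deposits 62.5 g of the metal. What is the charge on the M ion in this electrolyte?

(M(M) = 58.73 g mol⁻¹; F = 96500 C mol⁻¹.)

Q = I·t = 24.10 A × 12780 s = 308000 C, so n(e⁻) = 308000/96500 = 3.192 mol.
n(M) deposited = 62.5 / 58.73 = 1.064 mol.
Electrons per atom = n(e⁻)/n(M) = 3.192 / 1.064 = 3.00 ≈ 3, so the ion is M³⁺.

+3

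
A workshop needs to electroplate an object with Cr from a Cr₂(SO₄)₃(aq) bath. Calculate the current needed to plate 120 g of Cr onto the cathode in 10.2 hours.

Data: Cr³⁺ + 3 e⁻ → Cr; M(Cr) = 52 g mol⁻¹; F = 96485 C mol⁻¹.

n(Cr) = 120 / 52 = 2.308 mol.
n(e⁻) = 3 × 2.308 = 6.923 mol.
Q = n(e⁻)·F = 6.923 × 96485 = 668000 C.
I = Q/t = 668000 / 36720 s = 18.2 A.

18.2 A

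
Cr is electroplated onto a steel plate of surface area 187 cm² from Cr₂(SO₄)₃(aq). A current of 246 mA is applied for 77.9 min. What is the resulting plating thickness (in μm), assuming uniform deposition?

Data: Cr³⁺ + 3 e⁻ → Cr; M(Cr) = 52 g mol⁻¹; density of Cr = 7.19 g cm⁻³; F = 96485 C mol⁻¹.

Q = I·t = 0.2460 × 4674.0 = 1150 C; n(e⁻) = 0.01192 mol.
n(Cr) = n(e⁻)/3 = 0.003972 mol, so m = 0.003972 × 52 = 0.2066 g.
Volume = m/ρ = 0.2066 / 7.19 = 0.02873 cm³.
Thickness = V/A = 0.02873 / 187 = 1.54 × 10⁻⁴ cm = 1.54 μm.

1.54 μm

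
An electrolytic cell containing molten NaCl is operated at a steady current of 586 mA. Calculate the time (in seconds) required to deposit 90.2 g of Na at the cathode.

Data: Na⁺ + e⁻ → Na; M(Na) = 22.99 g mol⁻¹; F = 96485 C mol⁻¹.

6.46 × 10⁵ s

n(Na) = m/M = 90.2 / 22.99 = 3.923 mol.
Each Na atom requires 1 electron, so n(e⁻) = 1 × 3.923 = 3.923 mol.
Q = n(e⁻)·F = 3.923 × 96485 = 378600 C.
t = Q/I = 378600 / 0.5860 A = 646000 s.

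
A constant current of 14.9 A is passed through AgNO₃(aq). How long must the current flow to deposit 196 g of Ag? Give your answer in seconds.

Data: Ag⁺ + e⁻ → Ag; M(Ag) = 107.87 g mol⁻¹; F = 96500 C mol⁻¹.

n(Ag) = m/M = 196 / 107.87 = 1.817 mol.
Each Ag atom requires 1 electron, so n(e⁻) = 1 × 1.817 = 1.817 mol.
Q = n(e⁻)·F = 1.817 × 96500 = 175300 C.
t = Q/I = 175300 / 14.90 A = 11770 s.

11800 s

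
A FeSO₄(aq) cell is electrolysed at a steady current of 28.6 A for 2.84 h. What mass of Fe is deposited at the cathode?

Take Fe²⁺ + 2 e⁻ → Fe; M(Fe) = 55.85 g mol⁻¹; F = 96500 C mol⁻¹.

Q = I·t = 28.60 A × 10224 s = 292400 C.
n(e⁻) = Q/F = 292400 / 96500 = 3.030 mol.
Fe²⁺ + 2 e⁻ → Fe, so n(Fe) = n(e⁻)/2 = 1.515 mol.
m = n·M = 1.515 × 55.85 = 84.6 g.

84.6 g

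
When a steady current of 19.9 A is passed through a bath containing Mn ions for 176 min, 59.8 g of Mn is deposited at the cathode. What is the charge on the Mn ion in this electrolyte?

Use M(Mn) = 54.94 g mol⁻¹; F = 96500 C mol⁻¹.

+2

Q = I·t = 19.90 A × 10560 s = 210100 C, so n(e⁻) = 210100/96500 = 2.178 mol.
n(Mn) deposited = 59.8 / 54.94 = 1.088 mol.
Electrons per atom = n(e⁻)/n(Mn) = 2.178 / 1.088 = 2.00 ≈ 2, so the ion is Mn²⁺.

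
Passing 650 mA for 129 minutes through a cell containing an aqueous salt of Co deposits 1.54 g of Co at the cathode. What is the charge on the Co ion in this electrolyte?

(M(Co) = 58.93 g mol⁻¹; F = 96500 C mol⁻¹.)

+2

Q = I·t = 0.6500 A × 7740.0 s = 5031 C, so n(e⁻) = 5031/96500 = 0.05213 mol.
n(Co) deposited = 1.54 / 58.93 = 0.02613 mol.
Electrons per atom = n(e⁻)/n(Co) = 0.05213 / 0.02613 = 1.99 ≈ 2, so the ion is Co²⁺.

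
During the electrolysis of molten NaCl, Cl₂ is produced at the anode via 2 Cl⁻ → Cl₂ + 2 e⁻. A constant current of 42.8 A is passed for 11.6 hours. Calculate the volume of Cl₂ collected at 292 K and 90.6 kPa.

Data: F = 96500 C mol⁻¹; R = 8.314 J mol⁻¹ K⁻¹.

248 L

Q = I·t = 42.80 A × 41760 s = 1787000 C.
n(e⁻) = Q/F = 1787000 / 96500 = 18.52 mol.
2 electrons are transferred per Cl₂ molecule, so n(Cl₂) = 18.52 / 2 = 9.261 mol.
V = nRT/P = (9.261 × 8.314 × 292) / (90.6 × 10³ Pa) = 0.248 m³ = 248 L.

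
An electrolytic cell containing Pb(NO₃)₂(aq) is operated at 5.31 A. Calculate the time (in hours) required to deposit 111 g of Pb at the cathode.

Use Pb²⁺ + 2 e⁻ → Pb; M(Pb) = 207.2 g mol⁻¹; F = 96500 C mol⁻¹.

n(Pb) = m/M = 111 / 207.2 = 0.5357 mol.
Each Pb atom requires 2 electrons, so n(e⁻) = 2 × 0.5357 = 1.071 mol.
Q = n(e⁻)·F = 1.071 × 96500 = 103400 C.
t = Q/I = 103400 / 5.310 A = 19470 s = 5.41 h.

5.41 h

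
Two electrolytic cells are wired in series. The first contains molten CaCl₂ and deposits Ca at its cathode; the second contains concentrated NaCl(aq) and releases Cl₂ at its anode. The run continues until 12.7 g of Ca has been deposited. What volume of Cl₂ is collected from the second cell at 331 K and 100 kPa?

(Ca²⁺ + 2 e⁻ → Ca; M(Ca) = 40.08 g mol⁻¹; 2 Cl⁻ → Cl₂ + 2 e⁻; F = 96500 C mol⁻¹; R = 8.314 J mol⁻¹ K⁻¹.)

8.72 L

n(Ca) = 12.7 / 40.08 = 0.3169 mol, so n(e⁻) = 2 × 0.3169 = 0.6337 mol.
The cells are in series, so the same 0.6337 mol of electrons passes through the second cell.
2 Cl⁻ → Cl₂ + 2 e⁻ — 2 mol e⁻ per mol Cl₂, so n(Cl₂) = 0.6337/2 = 0.3169 mol.
V = nRT/P = (0.3169 × 8.314 × 331) / (100 × 10³) = 0.00872 m³ = 8.72 L.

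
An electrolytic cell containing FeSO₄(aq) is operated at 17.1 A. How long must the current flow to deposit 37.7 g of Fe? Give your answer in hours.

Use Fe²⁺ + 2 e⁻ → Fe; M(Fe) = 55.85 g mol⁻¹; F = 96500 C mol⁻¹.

2.12 h

n(Fe) = m/M = 37.7 / 55.85 = 0.6750 mol.
Each Fe atom requires 2 electrons, so n(e⁻) = 2 × 0.6750 = 1.350 mol.
Q = n(e⁻)·F = 1.350 × 96500 = 130300 C.
t = Q/I = 130300 / 17.10 A = 7619 s = 2.12 h.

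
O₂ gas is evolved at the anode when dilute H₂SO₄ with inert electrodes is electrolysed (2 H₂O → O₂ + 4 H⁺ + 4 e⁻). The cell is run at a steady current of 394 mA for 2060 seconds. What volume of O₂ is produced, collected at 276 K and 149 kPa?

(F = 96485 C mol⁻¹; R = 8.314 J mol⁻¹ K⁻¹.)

Q = I·t = 0.3940 A × 2060.0 s = 811.6 C.
n(e⁻) = Q/F = 811.6 / 96485 = 0.008412 mol.
4 electrons are transferred per O₂ molecule, so n(O₂) = 0.008412 / 4 = 0.002103 mol.
V = nRT/P = (0.002103 × 8.314 × 276) / (149 × 10³ Pa) = 3.24 × 10⁻⁵ m³ = 0.0324 L.

0.0324 L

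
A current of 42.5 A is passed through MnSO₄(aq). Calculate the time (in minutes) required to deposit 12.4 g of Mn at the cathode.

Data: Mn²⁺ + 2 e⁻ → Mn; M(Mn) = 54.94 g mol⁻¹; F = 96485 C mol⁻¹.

n(Mn) = m/M = 12.4 / 54.94 = 0.2257 mol.
Each Mn atom requires 2 electrons, so n(e⁻) = 2 × 0.2257 = 0.4514 mol.
Q = n(e⁻)·F = 0.4514 × 96485 = 43550 C.
t = Q/I = 43550 / 42.50 A = 1025 s = 17.1 min.

17.1 min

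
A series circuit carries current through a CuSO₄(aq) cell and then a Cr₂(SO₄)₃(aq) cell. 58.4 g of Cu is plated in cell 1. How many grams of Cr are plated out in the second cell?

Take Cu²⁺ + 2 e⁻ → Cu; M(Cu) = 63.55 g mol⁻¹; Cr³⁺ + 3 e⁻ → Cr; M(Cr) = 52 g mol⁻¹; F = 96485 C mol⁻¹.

n(Cu) = 58.4 / 63.55 = 0.9190 mol.
Since Cu²⁺ + 2 e⁻ → Cu, n(e⁻) passed = 2 × 0.9190 = 1.838 mol.
Cells in series carry the same charge, so the same 1.838 mol of electrons passes through cell 2.
Cr³⁺ + 3 e⁻ → Cr, so n(Cr) = 1.838 / 3 = 0.6126 mol.
m(Cr) = 0.6126 × 52 = 31.9 g.

31.9 g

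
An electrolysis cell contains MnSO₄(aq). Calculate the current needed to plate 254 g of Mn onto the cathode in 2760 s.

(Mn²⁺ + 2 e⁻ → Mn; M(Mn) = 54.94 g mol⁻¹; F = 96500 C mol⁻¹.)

323 A

n(Mn) = 254 / 54.94 = 4.623 mol.
n(e⁻) = 2 × 4.623 = 9.246 mol.
Q = n(e⁻)·F = 9.246 × 96500 = 892300 C.
I = Q/t = 892300 / 2760.0 s = 323 A.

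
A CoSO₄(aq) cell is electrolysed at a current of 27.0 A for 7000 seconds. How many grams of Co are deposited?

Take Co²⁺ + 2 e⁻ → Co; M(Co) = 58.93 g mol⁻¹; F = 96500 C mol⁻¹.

57.7 g

Q = I·t = 27.00 A × 7000.0 s = 189000 C.
n(e⁻) = Q/F = 189000 / 96500 = 1.959 mol.
Co²⁺ + 2 e⁻ → Co, so n(Co) = n(e⁻)/2 = 0.9793 mol.
m = n·M = 0.9793 × 58.93 = 57.7 g.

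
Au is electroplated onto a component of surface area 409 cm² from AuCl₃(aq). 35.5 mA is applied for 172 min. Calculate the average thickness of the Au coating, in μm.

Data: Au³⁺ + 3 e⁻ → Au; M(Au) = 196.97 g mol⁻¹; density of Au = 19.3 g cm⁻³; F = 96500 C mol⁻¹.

Q = I·t = 0.03550 × 10320 = 366.4 C; n(e⁻) = 0.003796 mol.
n(Au) = n(e⁻)/3 = 0.001265 mol, so m = 0.001265 × 196.97 = 0.2493 g.
Volume = m/ρ = 0.2493 / 19.3 = 0.01292 cm³.
Thickness = V/A = 0.01292 / 409 = 3.16 × 10⁻⁵ cm = 0.316 μm.

0.316 μm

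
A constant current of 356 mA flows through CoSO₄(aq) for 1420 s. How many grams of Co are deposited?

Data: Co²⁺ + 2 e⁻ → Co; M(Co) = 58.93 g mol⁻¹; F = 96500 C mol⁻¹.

0.154 g

Q = I·t = 0.3560 A × 1420.0 s = 505.5 C.
n(e⁻) = Q/F = 505.5 / 96500 = 0.005239 mol.
Co²⁺ + 2 e⁻ → Co, so n(Co) = n(e⁻)/2 = 0.002619 mol.
m = n·M = 0.002619 × 58.93 = 0.154 g.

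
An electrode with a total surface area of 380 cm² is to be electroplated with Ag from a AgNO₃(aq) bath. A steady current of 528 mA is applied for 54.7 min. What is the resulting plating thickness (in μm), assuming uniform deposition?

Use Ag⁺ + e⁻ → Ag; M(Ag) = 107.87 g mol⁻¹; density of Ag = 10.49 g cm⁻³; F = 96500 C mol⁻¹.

4.86 μm

Q = I·t = 0.5280 × 3282.0 = 1733 C; n(e⁻) = 0.01796 mol.
n(Ag) = n(e⁻)/1 = 0.01796 mol, so m = 0.01796 × 107.87 = 1.937 g.
Volume = m/ρ = 1.937 / 10.49 = 0.1847 cm³.
Thickness = V/A = 0.1847 / 380 = 4.86 × 10⁻⁴ cm = 4.86 μm.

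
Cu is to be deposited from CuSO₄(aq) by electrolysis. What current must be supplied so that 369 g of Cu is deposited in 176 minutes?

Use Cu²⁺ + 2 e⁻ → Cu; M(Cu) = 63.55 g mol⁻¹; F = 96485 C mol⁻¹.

n(Cu) = 369 / 63.55 = 5.806 mol.
n(e⁻) = 2 × 5.806 = 11.61 mol.
Q = n(e⁻)·F = 11.61 × 96485 = 1120000 C.
I = Q/t = 1120000 / 10560 s = 106 A.

106 A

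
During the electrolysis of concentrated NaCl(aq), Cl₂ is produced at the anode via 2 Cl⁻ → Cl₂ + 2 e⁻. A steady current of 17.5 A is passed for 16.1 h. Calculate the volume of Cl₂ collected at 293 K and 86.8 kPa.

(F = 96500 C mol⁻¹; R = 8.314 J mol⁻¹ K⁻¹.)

Q = I·t = 17.50 A × 57960 s = 1014000 C.
n(e⁻) = Q/F = 1014000 / 96500 = 10.51 mol.
2 electrons are transferred per Cl₂ molecule, so n(Cl₂) = 10.51 / 2 = 5.255 mol.
V = nRT/P = (5.255 × 8.314 × 293) / (86.8 × 10³ Pa) = 0.147 m³ = 147 L.

147 L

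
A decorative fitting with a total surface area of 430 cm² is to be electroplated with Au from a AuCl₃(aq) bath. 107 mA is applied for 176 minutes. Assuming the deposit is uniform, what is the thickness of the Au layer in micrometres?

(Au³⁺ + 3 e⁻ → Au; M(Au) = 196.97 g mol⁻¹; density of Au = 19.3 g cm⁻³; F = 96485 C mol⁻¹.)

Q = I·t = 0.1070 × 10560 = 1130 C; n(e⁻) = 0.01171 mol.
n(Au) = n(e⁻)/3 = 0.003904 mol, so m = 0.003904 × 196.97 = 0.7689 g.
Volume = m/ρ = 0.7689 / 19.3 = 0.03984 cm³.
Thickness = V/A = 0.03984 / 430 = 9.26 × 10⁻⁵ cm = 0.926 μm.

0.926 μm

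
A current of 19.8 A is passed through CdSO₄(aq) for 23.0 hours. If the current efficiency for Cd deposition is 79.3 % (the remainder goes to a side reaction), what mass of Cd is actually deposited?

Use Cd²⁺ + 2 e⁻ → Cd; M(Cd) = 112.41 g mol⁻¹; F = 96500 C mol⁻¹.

Q = I·t = 19.80 × 82800 = 1639000 C.
n(e⁻) = 1639000/96500 = 16.99 mol; theoretically n(Cd) = 16.99/2 = 8.495 mol, m_theo = 954.9 g.
At 79.3 % efficiency, m_actual = 0.793 × 954.9 = 757 g.

757 g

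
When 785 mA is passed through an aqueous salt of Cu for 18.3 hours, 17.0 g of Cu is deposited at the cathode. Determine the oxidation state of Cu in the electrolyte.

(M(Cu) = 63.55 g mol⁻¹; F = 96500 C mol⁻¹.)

Q = I·t = 0.7850 A × 65880 s = 51720 C, so n(e⁻) = 51720/96500 = 0.5359 mol.
n(Cu) deposited = 17.0 / 63.55 = 0.2675 mol.
Electrons per atom = n(e⁻)/n(Cu) = 0.5359 / 0.2675 = 2.00 ≈ 2, so the ion is Cu²⁺.

+2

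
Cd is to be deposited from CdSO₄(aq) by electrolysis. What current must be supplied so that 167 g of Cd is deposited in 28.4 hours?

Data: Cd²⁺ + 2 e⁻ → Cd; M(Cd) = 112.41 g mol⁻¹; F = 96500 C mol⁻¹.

n(Cd) = 167 / 112.41 = 1.486 mol.
n(e⁻) = 2 × 1.486 = 2.971 mol.
Q = n(e⁻)·F = 2.971 × 96500 = 286700 C.
I = Q/t = 286700 / 102240 s = 2.80 A.

2.80 A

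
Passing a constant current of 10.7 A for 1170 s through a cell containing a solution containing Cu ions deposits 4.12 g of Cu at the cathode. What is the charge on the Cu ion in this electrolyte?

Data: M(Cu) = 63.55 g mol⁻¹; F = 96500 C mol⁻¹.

Q = I·t = 10.70 A × 1170.0 s = 12520 C, so n(e⁻) = 12520/96500 = 0.1297 mol.
n(Cu) deposited = 4.12 / 63.55 = 0.06483 mol.
Electrons per atom = n(e⁻)/n(Cu) = 0.1297 / 0.06483 = 2.00 ≈ 2, so the ion is Cu²⁺.

+2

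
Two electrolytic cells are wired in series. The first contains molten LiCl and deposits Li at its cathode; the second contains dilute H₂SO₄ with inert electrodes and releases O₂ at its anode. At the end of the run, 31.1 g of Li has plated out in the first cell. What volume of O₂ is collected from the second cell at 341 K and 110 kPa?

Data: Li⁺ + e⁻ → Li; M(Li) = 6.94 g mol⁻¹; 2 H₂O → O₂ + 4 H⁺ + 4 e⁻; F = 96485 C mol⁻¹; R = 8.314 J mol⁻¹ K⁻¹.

28.9 L

n(Li) = 31.1 / 6.94 = 4.481 mol, so n(e⁻) = 1 × 4.481 = 4.481 mol.
The cells are in series, so the same 4.481 mol of electrons passes through the second cell.
2 H₂O → O₂ + 4 H⁺ + 4 e⁻ — 4 mol e⁻ per mol O₂, so n(O₂) = 4.481/4 = 1.120 mol.
V = nRT/P = (1.120 × 8.314 × 341) / (110 × 10³) = 0.0289 m³ = 28.9 L.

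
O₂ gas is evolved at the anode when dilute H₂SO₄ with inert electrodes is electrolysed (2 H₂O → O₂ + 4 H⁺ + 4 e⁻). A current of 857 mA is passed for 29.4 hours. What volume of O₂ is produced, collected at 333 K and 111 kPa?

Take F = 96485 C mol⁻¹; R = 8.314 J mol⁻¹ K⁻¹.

Q = I·t = 0.8570 A × 105840 s = 90700 C.
n(e⁻) = Q/F = 90700 / 96485 = 0.9401 mol.
4 electrons are transferred per O₂ molecule, so n(O₂) = 0.9401 / 4 = 0.2350 mol.
V = nRT/P = (0.2350 × 8.314 × 333) / (111 × 10³ Pa) = 0.00586 m³ = 5.86 L.

5.86 L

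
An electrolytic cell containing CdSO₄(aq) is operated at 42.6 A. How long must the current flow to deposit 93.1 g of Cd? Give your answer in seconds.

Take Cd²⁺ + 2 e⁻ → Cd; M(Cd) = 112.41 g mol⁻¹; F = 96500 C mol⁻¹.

3750 s

n(Cd) = m/M = 93.1 / 112.41 = 0.8282 mol.
Each Cd atom requires 2 electrons, so n(e⁻) = 2 × 0.8282 = 1.656 mol.
Q = n(e⁻)·F = 1.656 × 96500 = 159800 C.
t = Q/I = 159800 / 42.60 A = 3752 s.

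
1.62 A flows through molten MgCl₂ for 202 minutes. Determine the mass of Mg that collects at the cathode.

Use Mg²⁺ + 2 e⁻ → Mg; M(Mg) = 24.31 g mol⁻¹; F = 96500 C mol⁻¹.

2.47 g

Q = I·t = 1.620 A × 12120 s = 19630 C.
n(e⁻) = Q/F = 19630 / 96500 = 0.2035 mol.
Mg²⁺ + 2 e⁻ → Mg, so n(Mg) = n(e⁻)/2 = 0.1017 mol.
m = n·M = 0.1017 × 24.31 = 2.47 g.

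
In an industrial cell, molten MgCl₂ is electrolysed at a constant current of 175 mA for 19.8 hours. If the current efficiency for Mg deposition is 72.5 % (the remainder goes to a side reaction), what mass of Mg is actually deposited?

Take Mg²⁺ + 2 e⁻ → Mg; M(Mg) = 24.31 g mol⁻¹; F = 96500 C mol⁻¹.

1.14 g

Q = I·t = 0.1750 × 71280 = 12470 C.
n(e⁻) = 12470/96500 = 0.1293 mol; theoretically n(Mg) = 0.1293/2 = 0.06463 mol, m_theo = 1.571 g.
At 72.5 % efficiency, m_actual = 0.725 × 1.571 = 1.14 g.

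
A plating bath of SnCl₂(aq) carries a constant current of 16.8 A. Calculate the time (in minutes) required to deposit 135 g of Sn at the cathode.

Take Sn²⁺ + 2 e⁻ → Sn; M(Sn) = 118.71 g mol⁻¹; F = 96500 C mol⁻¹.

218 min

n(Sn) = m/M = 135 / 118.71 = 1.137 mol.
Each Sn atom requires 2 electrons, so n(e⁻) = 2 × 1.137 = 2.274 mol.
Q = n(e⁻)·F = 2.274 × 96500 = 219500 C.
t = Q/I = 219500 / 16.80 A = 13060 s = 218 min.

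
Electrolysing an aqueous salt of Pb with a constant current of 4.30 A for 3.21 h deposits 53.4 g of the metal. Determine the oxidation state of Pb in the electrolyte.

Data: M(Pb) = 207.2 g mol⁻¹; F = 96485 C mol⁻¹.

+2

Q = I·t = 4.300 A × 11556 s = 49690 C, so n(e⁻) = 49690/96485 = 0.5150 mol.
n(Pb) deposited = 53.4 / 207.2 = 0.2577 mol.
Electrons per atom = n(e⁻)/n(Pb) = 0.5150 / 0.2577 = 2.00 ≈ 2, so the ion is Pb²⁺.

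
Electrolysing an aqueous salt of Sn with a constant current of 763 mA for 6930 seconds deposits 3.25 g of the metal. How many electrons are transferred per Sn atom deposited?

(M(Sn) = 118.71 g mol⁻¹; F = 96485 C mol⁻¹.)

Q = I·t = 0.7630 A × 6930.0 s = 5288 C, so n(e⁻) = 5288/96485 = 0.05480 mol.
n(Sn) deposited = 3.25 / 118.71 = 0.02738 mol.
Electrons per atom = n(e⁻)/n(Sn) = 0.05480 / 0.02738 = 2.00 ≈ 2, so the ion is Sn²⁺.

2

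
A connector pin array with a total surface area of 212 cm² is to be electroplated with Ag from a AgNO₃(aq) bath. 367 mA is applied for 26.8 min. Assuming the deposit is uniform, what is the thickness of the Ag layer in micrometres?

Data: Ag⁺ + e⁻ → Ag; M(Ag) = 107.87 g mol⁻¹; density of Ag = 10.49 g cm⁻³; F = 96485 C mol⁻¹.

Q = I·t = 0.3670 × 1608.0 = 590.1 C; n(e⁻) = 0.006116 mol.
n(Ag) = n(e⁻)/1 = 0.006116 mol, so m = 0.006116 × 107.87 = 0.6598 g.
Volume = m/ρ = 0.6598 / 10.49 = 0.06290 cm³.
Thickness = V/A = 0.06290 / 212 = 2.97 × 10⁻⁴ cm = 2.97 μm.

2.97 μm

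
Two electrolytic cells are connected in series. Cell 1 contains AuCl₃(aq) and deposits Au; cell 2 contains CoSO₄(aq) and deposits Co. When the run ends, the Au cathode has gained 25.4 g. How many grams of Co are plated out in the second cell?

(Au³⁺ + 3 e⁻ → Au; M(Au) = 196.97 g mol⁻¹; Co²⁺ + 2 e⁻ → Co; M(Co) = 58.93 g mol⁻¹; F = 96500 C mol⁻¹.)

n(Au) = 25.4 / 196.97 = 0.1290 mol.
Since Au³⁺ + 3 e⁻ → Au, n(e⁻) passed = 3 × 0.1290 = 0.3869 mol.
Cells in series carry the same charge, so the same 0.3869 mol of electrons passes through cell 2.
Co²⁺ + 2 e⁻ → Co, so n(Co) = 0.3869 / 2 = 0.1934 mol.
m(Co) = 0.1934 × 58.93 = 11.4 g.

11.4 g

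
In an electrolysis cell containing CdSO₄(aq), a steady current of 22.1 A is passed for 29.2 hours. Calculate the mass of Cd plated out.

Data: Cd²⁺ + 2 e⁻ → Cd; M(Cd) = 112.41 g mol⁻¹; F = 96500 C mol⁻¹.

1350 g

Q = I·t = 22.10 A × 105120 s = 2323000 C.
n(e⁻) = Q/F = 2323000 / 96500 = 24.07 mol.
Cd²⁺ + 2 e⁻ → Cd, so n(Cd) = n(e⁻)/2 = 12.04 mol.
m = n·M = 12.04 × 112.41 = 1350 g.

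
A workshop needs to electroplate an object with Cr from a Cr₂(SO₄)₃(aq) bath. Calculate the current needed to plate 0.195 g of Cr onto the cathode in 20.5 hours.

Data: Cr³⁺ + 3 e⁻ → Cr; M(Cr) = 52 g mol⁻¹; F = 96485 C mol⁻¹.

0.0147 A

n(Cr) = 0.195 / 52 = 0.003750 mol.
n(e⁻) = 3 × 0.003750 = 0.01125 mol.
Q = n(e⁻)·F = 0.01125 × 96485 = 1085 C.
I = Q/t = 1085 / 73800 s = 0.0147 A.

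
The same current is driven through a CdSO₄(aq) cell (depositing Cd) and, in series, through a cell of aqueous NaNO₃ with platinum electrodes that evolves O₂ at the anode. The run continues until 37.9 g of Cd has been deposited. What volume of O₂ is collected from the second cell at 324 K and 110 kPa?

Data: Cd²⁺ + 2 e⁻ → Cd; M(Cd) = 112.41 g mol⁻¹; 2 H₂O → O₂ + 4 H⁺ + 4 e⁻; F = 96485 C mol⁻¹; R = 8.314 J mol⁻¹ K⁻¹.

n(Cd) = 37.9 / 112.41 = 0.3372 mol, so n(e⁻) = 2 × 0.3372 = 0.6743 mol.
The cells are in series, so the same 0.6743 mol of electrons passes through the second cell.
2 H₂O → O₂ + 4 H⁺ + 4 e⁻ — 4 mol e⁻ per mol O₂, so n(O₂) = 0.6743/4 = 0.1686 mol.
V = nRT/P = (0.1686 × 8.314 × 324) / (110 × 10³) = 0.00413 m³ = 4.13 L.

4.13 L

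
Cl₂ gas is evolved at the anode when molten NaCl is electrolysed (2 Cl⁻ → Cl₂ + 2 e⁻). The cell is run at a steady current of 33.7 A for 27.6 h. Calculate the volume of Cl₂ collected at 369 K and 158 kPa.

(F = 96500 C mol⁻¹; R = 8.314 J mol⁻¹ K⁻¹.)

337 L

Q = I·t = 33.70 A × 99360 s = 3348000 C.
n(e⁻) = Q/F = 3348000 / 96500 = 34.70 mol.
2 electrons are transferred per Cl₂ molecule, so n(Cl₂) = 34.70 / 2 = 17.35 mol.
V = nRT/P = (17.35 × 8.314 × 369) / (158 × 10³ Pa) = 0.337 m³ = 337 L.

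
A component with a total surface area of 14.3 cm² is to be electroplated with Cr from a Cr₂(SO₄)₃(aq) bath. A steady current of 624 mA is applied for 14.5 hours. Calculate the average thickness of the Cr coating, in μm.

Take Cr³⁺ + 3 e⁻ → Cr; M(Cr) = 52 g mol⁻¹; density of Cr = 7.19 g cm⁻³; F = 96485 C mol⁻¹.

569 μm

Q = I·t = 0.6240 × 52200 = 32570 C; n(e⁻) = 0.3376 mol.
n(Cr) = n(e⁻)/3 = 0.1125 mol, so m = 0.1125 × 52 = 5.852 g.
Volume = m/ρ = 5.852 / 7.19 = 0.8139 cm³.
Thickness = V/A = 0.8139 / 14.3 = 0.0569 cm = 569 μm.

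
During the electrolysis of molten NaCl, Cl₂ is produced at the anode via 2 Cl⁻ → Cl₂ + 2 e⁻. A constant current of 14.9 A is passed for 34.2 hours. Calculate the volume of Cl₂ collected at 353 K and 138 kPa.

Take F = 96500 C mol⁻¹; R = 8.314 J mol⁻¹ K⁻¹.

202 L

Q = I·t = 14.90 A × 123120 s = 1834000 C.
n(e⁻) = Q/F = 1834000 / 96500 = 19.01 mol.
2 electrons are transferred per Cl₂ molecule, so n(Cl₂) = 19.01 / 2 = 9.505 mol.
V = nRT/P = (9.505 × 8.314 × 353) / (138 × 10³ Pa) = 0.202 m³ = 202 L.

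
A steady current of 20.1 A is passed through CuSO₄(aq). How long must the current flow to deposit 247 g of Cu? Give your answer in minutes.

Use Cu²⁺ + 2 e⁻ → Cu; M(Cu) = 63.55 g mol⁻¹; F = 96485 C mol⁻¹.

n(Cu) = m/M = 247 / 63.55 = 3.887 mol.
Each Cu atom requires 2 electrons, so n(e⁻) = 2 × 3.887 = 7.773 mol.
Q = n(e⁻)·F = 7.773 × 96485 = 750000 C.
t = Q/I = 750000 / 20.10 A = 37310 s = 622 min.

622 min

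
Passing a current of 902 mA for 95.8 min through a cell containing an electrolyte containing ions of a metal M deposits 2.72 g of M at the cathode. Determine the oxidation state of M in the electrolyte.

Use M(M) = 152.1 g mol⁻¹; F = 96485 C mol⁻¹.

Q = I·t = 0.9020 A × 5748.0 s = 5185 C, so n(e⁻) = 5185/96485 = 0.05374 mol.
n(M) deposited = 2.72 / 152.1 = 0.01788 mol.
Electrons per atom = n(e⁻)/n(M) = 0.05374 / 0.01788 = 3.00 ≈ 3, so the ion is M³⁺.

+3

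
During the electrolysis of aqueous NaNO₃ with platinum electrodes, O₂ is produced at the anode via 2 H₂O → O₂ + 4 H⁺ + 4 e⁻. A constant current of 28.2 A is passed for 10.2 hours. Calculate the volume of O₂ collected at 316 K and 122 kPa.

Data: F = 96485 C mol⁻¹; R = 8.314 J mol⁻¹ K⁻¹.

57.8 L

Q = I·t = 28.20 A × 36720 s = 1036000 C.
n(e⁻) = Q/F = 1036000 / 96485 = 10.73 mol.
4 electrons are transferred per O₂ molecule, so n(O₂) = 10.73 / 4 = 2.683 mol.
V = nRT/P = (2.683 × 8.314 × 316) / (122 × 10³ Pa) = 0.0578 m³ = 57.8 L.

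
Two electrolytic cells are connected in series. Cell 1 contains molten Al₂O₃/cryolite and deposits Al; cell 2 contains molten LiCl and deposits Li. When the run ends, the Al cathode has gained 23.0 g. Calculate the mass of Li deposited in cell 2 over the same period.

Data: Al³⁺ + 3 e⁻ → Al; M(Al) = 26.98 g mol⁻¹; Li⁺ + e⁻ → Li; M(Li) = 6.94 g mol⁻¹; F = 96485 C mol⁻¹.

17.7 g

n(Al) = 23.0 / 26.98 = 0.8525 mol.
Since Al³⁺ + 3 e⁻ → Al, n(e⁻) passed = 3 × 0.8525 = 2.557 mol.
Cells in series carry the same charge, so the same 2.557 mol of electrons passes through cell 2.
Li⁺ + e⁻ → Li, so n(Li) = 2.557 / 1 = 2.557 mol.
m(Li) = 2.557 × 6.94 = 17.7 g.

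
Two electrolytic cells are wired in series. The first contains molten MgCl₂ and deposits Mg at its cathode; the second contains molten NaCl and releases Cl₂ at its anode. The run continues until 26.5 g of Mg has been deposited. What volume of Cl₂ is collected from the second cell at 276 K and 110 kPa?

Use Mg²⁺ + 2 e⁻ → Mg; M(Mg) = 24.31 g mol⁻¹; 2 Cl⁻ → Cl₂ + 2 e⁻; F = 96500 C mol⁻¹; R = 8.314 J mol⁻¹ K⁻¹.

22.7 L

n(Mg) = 26.5 / 24.31 = 1.090 mol, so n(e⁻) = 2 × 1.090 = 2.180 mol.
The cells are in series, so the same 2.180 mol of electrons passes through the second cell.
2 Cl⁻ → Cl₂ + 2 e⁻ — 2 mol e⁻ per mol Cl₂, so n(Cl₂) = 2.180/2 = 1.090 mol.
V = nRT/P = (1.090 × 8.314 × 276) / (110 × 10³) = 0.0227 m³ = 22.7 L.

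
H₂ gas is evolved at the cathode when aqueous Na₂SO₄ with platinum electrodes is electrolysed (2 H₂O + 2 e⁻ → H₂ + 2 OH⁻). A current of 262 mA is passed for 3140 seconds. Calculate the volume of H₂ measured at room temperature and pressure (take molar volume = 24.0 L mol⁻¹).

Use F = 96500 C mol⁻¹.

0.102 L

Q = I·t = 0.2620 A × 3140.0 s = 822.7 C.
n(e⁻) = Q/F = 822.7 / 96500 = 0.008525 mol.
2 electrons are transferred per H₂ molecule, so n(H₂) = 0.008525 / 2 = 0.004263 mol.
V = n × V_m = 0.004263 × 24.0 = 0.102 L.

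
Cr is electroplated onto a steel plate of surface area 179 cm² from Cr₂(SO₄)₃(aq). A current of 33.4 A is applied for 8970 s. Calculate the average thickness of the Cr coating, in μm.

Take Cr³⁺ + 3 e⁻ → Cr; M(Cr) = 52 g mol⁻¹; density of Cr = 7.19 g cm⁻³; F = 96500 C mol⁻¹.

418 μm

Q = I·t = 33.40 × 8970.0 = 299600 C; n(e⁻) = 3.105 mol.
n(Cr) = n(e⁻)/3 = 1.035 mol, so m = 1.035 × 52 = 53.81 g.
Volume = m/ρ = 53.81 / 7.19 = 7.485 cm³.
Thickness = V/A = 7.485 / 179 = 0.0418 cm = 418 μm.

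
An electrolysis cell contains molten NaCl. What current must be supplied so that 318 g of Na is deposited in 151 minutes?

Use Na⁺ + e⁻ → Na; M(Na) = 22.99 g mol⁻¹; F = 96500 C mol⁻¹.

147 A

n(Na) = 318 / 22.99 = 13.83 mol.
n(e⁻) = 1 × 13.83 = 13.83 mol.
Q = n(e⁻)·F = 13.83 × 96500 = 1335000 C.
I = Q/t = 1335000 / 9060.0 s = 147 A.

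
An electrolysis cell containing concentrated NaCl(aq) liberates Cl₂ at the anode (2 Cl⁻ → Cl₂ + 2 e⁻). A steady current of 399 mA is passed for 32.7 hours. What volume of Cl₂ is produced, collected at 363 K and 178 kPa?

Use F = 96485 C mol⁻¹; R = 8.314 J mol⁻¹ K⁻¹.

Q = I·t = 0.3990 A × 117720 s = 46970 C.
n(e⁻) = Q/F = 46970 / 96485 = 0.4868 mol.
2 electrons are transferred per Cl₂ molecule, so n(Cl₂) = 0.4868 / 2 = 0.2434 mol.
V = nRT/P = (0.2434 × 8.314 × 363) / (178 × 10³ Pa) = 0.00413 m³ = 4.13 L.

4.13 L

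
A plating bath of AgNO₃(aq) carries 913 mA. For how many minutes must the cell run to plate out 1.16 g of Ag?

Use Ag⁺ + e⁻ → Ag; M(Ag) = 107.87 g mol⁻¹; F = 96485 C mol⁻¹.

n(Ag) = m/M = 1.16 / 107.87 = 0.01075 mol.
Each Ag atom requires 1 electron, so n(e⁻) = 1 × 0.01075 = 0.01075 mol.
Q = n(e⁻)·F = 0.01075 × 96485 = 1038 C.
t = Q/I = 1038 / 0.9130 A = 1136 s = 18.9 min.

18.9 min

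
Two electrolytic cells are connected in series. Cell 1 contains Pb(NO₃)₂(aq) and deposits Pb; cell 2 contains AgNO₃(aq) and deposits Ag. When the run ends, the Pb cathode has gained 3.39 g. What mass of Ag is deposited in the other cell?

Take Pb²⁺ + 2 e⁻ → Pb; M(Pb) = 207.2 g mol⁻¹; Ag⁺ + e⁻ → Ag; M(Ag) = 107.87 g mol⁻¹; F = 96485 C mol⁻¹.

3.53 g

n(Pb) = 3.39 / 207.2 = 0.01636 mol.
Since Pb²⁺ + 2 e⁻ → Pb, n(e⁻) passed = 2 × 0.01636 = 0.03272 mol.
Cells in series carry the same charge, so the same 0.03272 mol of electrons passes through cell 2.
Ag⁺ + e⁻ → Ag, so n(Ag) = 0.03272 / 1 = 0.03272 mol.
m(Ag) = 0.03272 × 107.87 = 3.53 g.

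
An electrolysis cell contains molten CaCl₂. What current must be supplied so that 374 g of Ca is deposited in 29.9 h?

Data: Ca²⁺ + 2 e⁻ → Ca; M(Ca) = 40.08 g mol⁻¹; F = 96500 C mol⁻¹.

16.7 A

n(Ca) = 374 / 40.08 = 9.331 mol.
n(e⁻) = 2 × 9.331 = 18.66 mol.
Q = n(e⁻)·F = 18.66 × 96500 = 1801000 C.
I = Q/t = 1801000 / 107640 s = 16.7 A.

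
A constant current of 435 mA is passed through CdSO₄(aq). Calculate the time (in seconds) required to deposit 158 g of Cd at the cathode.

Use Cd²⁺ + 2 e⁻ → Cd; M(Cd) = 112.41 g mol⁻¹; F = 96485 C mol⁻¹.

6.24 × 10⁵ s

n(Cd) = m/M = 158 / 112.41 = 1.406 mol.
Each Cd atom requires 2 electrons, so n(e⁻) = 2 × 1.406 = 2.811 mol.
Q = n(e⁻)·F = 2.811 × 96485 = 271200 C.
t = Q/I = 271200 / 0.4350 A = 623500 s.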